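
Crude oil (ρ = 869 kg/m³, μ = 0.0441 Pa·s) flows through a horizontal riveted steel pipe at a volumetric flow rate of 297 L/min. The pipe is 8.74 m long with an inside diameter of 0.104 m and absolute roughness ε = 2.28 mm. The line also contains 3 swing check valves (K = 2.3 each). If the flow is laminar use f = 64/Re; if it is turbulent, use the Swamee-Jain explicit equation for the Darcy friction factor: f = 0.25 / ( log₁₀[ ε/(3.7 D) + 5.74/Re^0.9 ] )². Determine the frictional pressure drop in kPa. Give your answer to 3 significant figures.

Q = 297 L/min = 297/60000 = 0.00495 m³/s.
Cross-sectional area A = πD²/4 = π(0.104)²/4 = 0.008495 m²; mean velocity V = Q/A = 0.00495/0.008495 = 0.5827 m/s.
Reynolds number Re = ρVD/μ = 869 · 0.5827 · 0.104 / 0.0441 = 1194.
Re < 2300 → laminar flow, so f = 64/Re = 64/1194 = 0.05359 (the turbulent correlation is not needed).
Total minor-loss coefficient ΣK = 3·2.3 = 6.9.
ΔP = [f·L/D + ΣK]·(ρV²/2) = [0.05359·8.74/0.104 + 6.9]·(869·0.5827²/2) = [4.504 + 6.9]·147.5 = 1682 Pa.
ΔP = 1682 Pa = 1.68 kPa.

ΔP ≈ 1.68 kPa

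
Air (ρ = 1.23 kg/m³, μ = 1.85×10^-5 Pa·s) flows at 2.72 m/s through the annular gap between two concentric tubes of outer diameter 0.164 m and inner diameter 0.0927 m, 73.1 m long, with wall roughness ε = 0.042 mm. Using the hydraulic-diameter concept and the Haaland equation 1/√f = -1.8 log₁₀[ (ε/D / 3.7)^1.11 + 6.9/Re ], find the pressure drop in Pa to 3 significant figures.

Hydraulic diameter D_h = 4A/P = D_o - D_i = 0.164 - 0.0927 = 0.0713 m.
Re = ρVD_h/μ = 1.23·2.72·0.0713/1.85e-05 = 1.289e+04.
ε/D_h = 4.2e-05/0.0713 = 0.000589; Haaland gives 1/√f = -1.8 log₁₀[6.08e-05+0.000535] = 5.805, so f = 0.02968.
ΔP = f(L/D_h)(ρV²/2) = 0.02968·73.1/0.0713·4.55 = 138.5 Pa.

ΔP ≈ 138 Pa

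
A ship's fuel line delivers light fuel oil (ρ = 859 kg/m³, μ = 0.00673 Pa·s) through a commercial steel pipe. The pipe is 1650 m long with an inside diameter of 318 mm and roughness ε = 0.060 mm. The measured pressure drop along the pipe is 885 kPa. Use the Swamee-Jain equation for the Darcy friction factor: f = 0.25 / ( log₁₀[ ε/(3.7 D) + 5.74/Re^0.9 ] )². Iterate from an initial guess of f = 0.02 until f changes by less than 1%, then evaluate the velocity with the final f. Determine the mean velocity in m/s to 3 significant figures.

V ≈ 4.82 m/s

Rearranging Darcy-Weisbach: V = √(2·ΔP·D/(f·L·ρ)). With ε/D = 6e-05/0.318 = 0.000189, iterate starting from f = 0.02:
  f = 0.02 → V = √(2·8.85e+05·0.318/(0.02·1650·859)) = 4.456 m/s; Re = ρVD/μ = 1.809e+05; f → 0.01729
  f = 0.01729 → V = 4.793 m/s; Re = 1.945e+05; f → 0.01712
  f = 0.01712 → V = 4.817 m/s; Re = 1.955e+05; f → 0.0171
Converged (Δf/f < 1%). With the final f = 0.0171: V = √(2·8.85e+05·0.318/(0.0171·1650·859)) = 4.818 m/s.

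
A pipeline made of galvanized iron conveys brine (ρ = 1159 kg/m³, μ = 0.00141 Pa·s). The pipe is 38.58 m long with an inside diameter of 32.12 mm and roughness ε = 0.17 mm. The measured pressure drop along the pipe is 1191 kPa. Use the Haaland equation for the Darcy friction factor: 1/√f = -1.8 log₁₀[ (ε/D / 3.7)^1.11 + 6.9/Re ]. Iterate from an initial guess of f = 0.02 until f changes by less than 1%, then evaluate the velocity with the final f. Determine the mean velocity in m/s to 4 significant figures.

Rearranging Darcy-Weisbach: V = √(2·ΔP·D/(f·L·ρ)). With ε/D = 0.00017/0.03212 = 0.00529, iterate starting from f = 0.02:
  f = 0.02 → V = √(2·1.191e+06·0.03212/(0.02·38.58·1159)) = 9.25 m/s; Re = ρVD/μ = 2.442e+05; f → 0.0313
  f = 0.0313 → V = 7.394 m/s; Re = 1.952e+05; f → 0.03139
Converged (Δf/f < 1%). With the final f = 0.03139: V = √(2·1.191e+06·0.03212/(0.03139·38.58·1159)) = 7.384 m/s.

V ≈ 7.384 m/s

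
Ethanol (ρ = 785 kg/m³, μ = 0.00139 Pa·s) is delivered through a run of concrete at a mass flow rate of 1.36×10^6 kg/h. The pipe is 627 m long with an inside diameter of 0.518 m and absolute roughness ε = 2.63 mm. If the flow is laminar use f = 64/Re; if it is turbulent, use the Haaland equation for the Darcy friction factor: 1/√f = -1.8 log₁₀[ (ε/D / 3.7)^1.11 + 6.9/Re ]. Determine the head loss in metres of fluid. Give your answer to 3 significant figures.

ṁ = 1.36×10^6 kg/h = 1.36×10^6/3600 = 377.8 kg/s.
A = πD²/4 = π(0.518)²/4 = 0.2107 m²; mean velocity V = ṁ/(ρA) = 377.8/(785 · 0.2107) = 2.284 m/s.
Reynolds number Re = ρVD/μ = 785 · 2.284 · 0.518 / 0.00139 = 6.68e+05.
Re > 4000 → turbulent. Relative roughness ε/D = 0.00263/0.518 = 0.00508. Haaland: 1/√f = -1.8 log₁₀[(0.00508/3.7)^1.11 + 6.9/6.68e+05] = -1.8 log₁₀[0.000665 + 1.03e-05] = 5.707, so f = 0.0307.
Darcy-Weisbach: ΔP = f(L/D)(ρV²/2) = 0.0307·(627/0.518)·(785·2.284²/2) = 0.0307·1210·2047 = 7.606e+04 Pa.
Head loss h_f = ΔP/(ρg) = 7.606e+04/(785·9.81) = 9.88 m.

h_f ≈ 9.88 m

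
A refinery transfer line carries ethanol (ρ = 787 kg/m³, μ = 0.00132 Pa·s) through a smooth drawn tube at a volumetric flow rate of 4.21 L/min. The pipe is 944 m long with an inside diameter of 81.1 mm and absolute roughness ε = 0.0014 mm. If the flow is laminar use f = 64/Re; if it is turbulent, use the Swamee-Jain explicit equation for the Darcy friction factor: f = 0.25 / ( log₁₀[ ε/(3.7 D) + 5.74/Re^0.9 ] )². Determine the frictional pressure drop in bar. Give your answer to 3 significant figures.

Q = 4.21 L/min = 4.21/60000 = 7.017e-05 m³/s.
Cross-sectional area A = πD²/4 = π(0.0811)²/4 = 0.005166 m²; mean velocity V = Q/A = 7.017e-05/0.005166 = 0.01358 m/s.
Reynolds number Re = ρVD/μ = 787 · 0.01358 · 0.0811 / 0.00132 = 656.8.
Re < 2300 → laminar flow, so f = 64/Re = 64/656.8 = 0.09744 (the turbulent correlation is not needed).
Darcy-Weisbach: ΔP = f(L/D)(ρV²/2) = 0.09744·(944/0.0811)·(787·0.01358²/2) = 0.09744·1.164e+04·0.0726 = 82.35 Pa.
ΔP = 82.35 Pa = 8.23×10^-4 bar.

ΔP ≈ 8.23×10^-4 bar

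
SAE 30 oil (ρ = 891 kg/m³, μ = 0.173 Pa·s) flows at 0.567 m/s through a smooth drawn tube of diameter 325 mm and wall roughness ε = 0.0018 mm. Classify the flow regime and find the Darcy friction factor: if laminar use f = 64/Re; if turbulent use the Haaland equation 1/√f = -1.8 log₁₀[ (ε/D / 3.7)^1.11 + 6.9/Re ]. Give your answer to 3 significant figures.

f ≈ 0.0674

Re = ρVD/μ = 891·0.567·0.325/0.173 = 949.1.
Re < 2300 → laminar, so f = 64/Re = 0.06743 (roughness is irrelevant in laminar flow).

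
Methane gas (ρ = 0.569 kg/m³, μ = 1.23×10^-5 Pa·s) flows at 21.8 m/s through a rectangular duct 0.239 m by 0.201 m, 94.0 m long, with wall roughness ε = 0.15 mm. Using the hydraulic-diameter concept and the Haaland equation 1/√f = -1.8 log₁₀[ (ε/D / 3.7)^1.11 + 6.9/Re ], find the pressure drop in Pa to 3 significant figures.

Hydraulic diameter D_h = 4A/P = 4·(0.239·0.201)/(2·(0.239+0.201)) = 0.1922/0.88 = 0.2184 m.
Re = ρVD_h/μ = 0.569·21.8·0.2184/1.23e-05 = 2.202e+05.
ε/D_h = 0.00015/0.2184 = 0.000687; Haaland gives 1/√f = -1.8 log₁₀[7.22e-05+3.13e-05] = 7.173, so f = 0.01943.
ΔP = f(L/D_h)(ρV²/2) = 0.01943·94/0.2184·135.2 = 1131 Pa.

ΔP ≈ 1130 Pa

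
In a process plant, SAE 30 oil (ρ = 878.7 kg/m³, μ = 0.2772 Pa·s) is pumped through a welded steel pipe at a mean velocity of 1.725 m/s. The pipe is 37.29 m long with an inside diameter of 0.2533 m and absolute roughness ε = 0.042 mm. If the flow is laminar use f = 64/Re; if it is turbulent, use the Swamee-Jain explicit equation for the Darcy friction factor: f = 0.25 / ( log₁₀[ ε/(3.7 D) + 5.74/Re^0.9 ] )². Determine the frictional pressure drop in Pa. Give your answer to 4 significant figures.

ΔP ≈ 8893 Pa

Reynolds number Re = ρVD/μ = 878.7 · 1.725 · 0.2533 / 0.277 = 1385.
Re < 2300 → laminar flow, so f = 64/Re = 64/1385 = 0.04621 (the turbulent correlation is not needed).
Darcy-Weisbach: ΔP = f(L/D)(ρV²/2) = 0.04621·(37.29/0.2533)·(878.7·1.725²/2) = 0.04621·147.2·1307 = 8893 Pa.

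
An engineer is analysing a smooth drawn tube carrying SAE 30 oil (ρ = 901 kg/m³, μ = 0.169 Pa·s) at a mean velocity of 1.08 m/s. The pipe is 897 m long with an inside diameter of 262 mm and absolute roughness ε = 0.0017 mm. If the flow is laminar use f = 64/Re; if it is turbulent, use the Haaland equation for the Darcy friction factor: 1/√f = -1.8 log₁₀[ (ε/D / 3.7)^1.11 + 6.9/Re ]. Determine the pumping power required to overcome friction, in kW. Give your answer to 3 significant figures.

Reynolds number Re = ρVD/μ = 901 · 1.08 · 0.262 / 0.169 = 1509.
Re < 2300 → laminar flow, so f = 64/Re = 64/1509 = 0.04242 (the turbulent correlation is not needed).
Darcy-Weisbach: ΔP = f(L/D)(ρV²/2) = 0.04242·(897/0.262)·(901·1.08²/2) = 0.04242·3424·525.5 = 7.632e+04 Pa.
Q = V·A = 1.08·0.05391 = 0.05823 m³/s.
Pumping power P = QΔP = 0.05823·7.632e+04 = 4444 W = 4.44 kW.

P ≈ 4.44 kW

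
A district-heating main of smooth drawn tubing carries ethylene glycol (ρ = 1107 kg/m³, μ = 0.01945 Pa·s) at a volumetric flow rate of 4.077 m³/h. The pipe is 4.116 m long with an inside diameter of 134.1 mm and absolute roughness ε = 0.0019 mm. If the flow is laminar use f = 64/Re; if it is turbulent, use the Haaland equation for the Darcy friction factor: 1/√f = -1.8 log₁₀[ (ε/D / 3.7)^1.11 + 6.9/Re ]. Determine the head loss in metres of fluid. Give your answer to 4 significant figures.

Q = 4.077 m³/h = 4.077/3600 = 0.001133 m³/s.
Cross-sectional area A = πD²/4 = π(0.1341)²/4 = 0.01412 m²; mean velocity V = Q/A = 0.001133/0.01412 = 0.08018 m/s.
Reynolds number Re = ρVD/μ = 1107 · 0.08018 · 0.1341 / 0.0194 = 612.
Re < 2300 → laminar flow, so f = 64/Re = 64/612 = 0.1046 (the turbulent correlation is not needed).
Darcy-Weisbach: ΔP = f(L/D)(ρV²/2) = 0.1046·(4.116/0.1341)·(1107·0.08018²/2) = 0.1046·30.69·3.559 = 11.42 Pa.
Head loss h_f = ΔP/(ρg) = 11.42/(1107·9.81) = 0.001052 m.

h_f ≈ 0.001052 m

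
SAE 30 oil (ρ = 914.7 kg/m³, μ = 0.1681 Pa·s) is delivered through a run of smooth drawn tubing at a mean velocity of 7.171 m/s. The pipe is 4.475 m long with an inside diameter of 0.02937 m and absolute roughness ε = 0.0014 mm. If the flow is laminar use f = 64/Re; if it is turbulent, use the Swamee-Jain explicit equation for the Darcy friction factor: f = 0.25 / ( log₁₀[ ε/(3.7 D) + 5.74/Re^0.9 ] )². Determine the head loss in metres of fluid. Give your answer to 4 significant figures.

Reynolds number Re = ρVD/μ = 914.7 · 7.171 · 0.02937 / 0.168 = 1146.
Re < 2300 → laminar flow, so f = 64/Re = 64/1146 = 0.05585 (the turbulent correlation is not needed).
Darcy-Weisbach: ΔP = f(L/D)(ρV²/2) = 0.05585·(4.475/0.02937)·(914.7·7.171²/2) = 0.05585·152.4·2.352e+04 = 2.001e+05 Pa.
Head loss h_f = ΔP/(ρg) = 2.001e+05/(914.7·9.81) = 22.30 m.

h_f ≈ 22.30 m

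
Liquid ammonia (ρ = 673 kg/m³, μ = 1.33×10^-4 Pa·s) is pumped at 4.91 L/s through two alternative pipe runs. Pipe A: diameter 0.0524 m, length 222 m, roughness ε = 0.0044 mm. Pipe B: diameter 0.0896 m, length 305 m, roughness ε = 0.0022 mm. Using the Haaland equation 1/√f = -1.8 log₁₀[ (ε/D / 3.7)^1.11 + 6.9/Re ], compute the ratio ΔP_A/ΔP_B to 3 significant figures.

ΔP_A/ΔP_B ≈ 10.4

Pipe A: V = Q/A = 0.00491/0.002157 = 2.277 m/s; Re = 6.037e+05; ε/D = 8.4e-05; Haaland → f = 0.01377; ΔP_A = f(L/D)(ρV²/2) = 1.018e+05 Pa.
Pipe B: V = Q/A = 0.00491/0.006305 = 0.7787 m/s; Re = 3.531e+05; ε/D = 2.46e-05; Haaland → f = 0.01415; ΔP_B = f(L/D)(ρV²/2) = 9826 Pa.
ΔP_A/ΔP_B = 1.018e+05/9826 = 10.4.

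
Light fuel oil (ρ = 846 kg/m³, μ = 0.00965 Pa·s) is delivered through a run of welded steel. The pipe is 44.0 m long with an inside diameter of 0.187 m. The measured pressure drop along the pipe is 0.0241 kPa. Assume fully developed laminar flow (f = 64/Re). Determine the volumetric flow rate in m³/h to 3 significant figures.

Q ≈ 6.13 m³/h

For laminar flow, f = 64/Re with Re = ρVD/μ, so Darcy-Weisbach reduces to ΔP = 32μLV/D². Solving for V: V = ΔP·D²/(32μL) = 24.1·(0.187)²/(32·0.00965·44) = 0.06203 m/s.
Check: Re = ρVD/μ = 846·0.06203·0.187/0.00965 = 1017 < 2300, so the laminar assumption holds.
Q = V·A = 0.06203·(π/4·0.187²) = 0.001704 m³/s = 6.13 m³/h.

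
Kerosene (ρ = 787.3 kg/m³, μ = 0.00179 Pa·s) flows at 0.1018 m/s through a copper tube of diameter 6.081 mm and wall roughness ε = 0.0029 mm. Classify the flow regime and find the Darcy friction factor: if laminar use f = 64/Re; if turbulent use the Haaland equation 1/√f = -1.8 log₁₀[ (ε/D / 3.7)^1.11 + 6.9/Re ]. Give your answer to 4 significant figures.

f ≈ 0.2351

Re = ρVD/μ = 787.3·0.1018·0.006081/0.00179 = 272.3.
Re < 2300 → laminar, so f = 64/Re = 0.2351 (roughness is irrelevant in laminar flow).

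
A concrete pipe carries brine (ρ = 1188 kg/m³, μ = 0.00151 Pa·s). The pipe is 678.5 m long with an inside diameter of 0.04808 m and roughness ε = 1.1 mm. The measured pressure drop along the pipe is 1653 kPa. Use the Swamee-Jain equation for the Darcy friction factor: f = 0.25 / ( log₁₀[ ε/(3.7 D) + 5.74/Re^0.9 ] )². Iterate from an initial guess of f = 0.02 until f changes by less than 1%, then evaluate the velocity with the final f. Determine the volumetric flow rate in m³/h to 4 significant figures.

Q ≈ 12.73 m³/h

Rearranging Darcy-Weisbach: V = √(2·ΔP·D/(f·L·ρ)). With ε/D = 0.0011/0.04808 = 0.0229, iterate starting from f = 0.02:
  f = 0.02 → V = √(2·1.653e+06·0.04808/(0.02·678.5·1188)) = 3.14 m/s; Re = ρVD/μ = 1.188e+05; f → 0.05175
  f = 0.05175 → V = 1.952 m/s; Re = 7.384e+04; f → 0.05201
Converged (Δf/f < 1%). With the final f = 0.05201: V = √(2·1.653e+06·0.04808/(0.05201·678.5·1188)) = 1.947 m/s.
Q = V·A = 1.947·(π/4·0.04808²) = 0.003535 m³/s = 12.73 m³/h.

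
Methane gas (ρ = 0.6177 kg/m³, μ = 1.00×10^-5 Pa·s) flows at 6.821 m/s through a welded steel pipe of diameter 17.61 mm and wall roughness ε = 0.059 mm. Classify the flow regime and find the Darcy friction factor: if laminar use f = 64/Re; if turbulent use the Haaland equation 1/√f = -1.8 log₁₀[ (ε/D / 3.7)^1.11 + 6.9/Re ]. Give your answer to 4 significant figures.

f ≈ 0.03747

Re = ρVD/μ = 0.6177·6.821·0.01761/1e-05 = 7420.
Re > 4000 → turbulent. ε/D = 5.9e-05/0.01761 = 0.00335; Haaland: 1/√f = -1.8 log₁₀[0.000419 + 0.00093] = 5.166, so f = 0.03747.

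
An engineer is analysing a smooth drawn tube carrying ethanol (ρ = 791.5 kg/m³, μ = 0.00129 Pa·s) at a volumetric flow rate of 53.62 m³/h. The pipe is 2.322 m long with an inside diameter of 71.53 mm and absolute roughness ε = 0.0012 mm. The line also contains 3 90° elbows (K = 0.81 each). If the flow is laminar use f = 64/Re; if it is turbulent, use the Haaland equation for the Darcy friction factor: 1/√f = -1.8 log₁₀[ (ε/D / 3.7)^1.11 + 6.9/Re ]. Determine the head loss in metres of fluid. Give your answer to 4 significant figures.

h_f ≈ 2.070 m

Q = 53.62 m³/h = 53.62/3600 = 0.01489 m³/s.
Cross-sectional area A = πD²/4 = π(0.07153)²/4 = 0.004019 m²; mean velocity V = Q/A = 0.01489/0.004019 = 3.706 m/s.
Reynolds number Re = ρVD/μ = 791.5 · 3.706 · 0.07153 / 0.00129 = 1.627e+05.
Re > 4000 → turbulent. Relative roughness ε/D = 1.2e-06/0.07153 = 1.68e-05. Haaland: 1/√f = -1.8 log₁₀[(1.68e-05/3.7)^1.11 + 6.9/1.627e+05] = -1.8 log₁₀[1.17e-06 + 4.24e-05] = 7.849, so f = 0.01623.
Total minor-loss coefficient ΣK = 3·0.81 = 2.43.
ΔP = [f·L/D + ΣK]·(ρV²/2) = [0.01623·2.322/0.07153 + 2.43]·(791.5·3.706²/2) = [0.5269 + 2.43]·5437 = 1.608e+04 Pa.
Head loss h_f = ΔP/(ρg) = 1.608e+04/(791.5·9.81) = 2.070 m.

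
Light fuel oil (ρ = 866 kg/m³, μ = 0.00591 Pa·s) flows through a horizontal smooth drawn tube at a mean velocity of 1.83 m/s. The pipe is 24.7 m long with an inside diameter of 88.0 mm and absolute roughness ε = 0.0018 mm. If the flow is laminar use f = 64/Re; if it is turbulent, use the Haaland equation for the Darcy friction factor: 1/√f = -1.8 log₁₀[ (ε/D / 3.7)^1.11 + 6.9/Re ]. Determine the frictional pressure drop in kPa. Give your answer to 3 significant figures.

Reynolds number Re = ρVD/μ = 866 · 1.83 · 0.088 / 0.00591 = 2.36e+04.
Re > 4000 → turbulent. Relative roughness ε/D = 1.8e-06/0.088 = 2.05e-05. Haaland: 1/√f = -1.8 log₁₀[(2.05e-05/3.7)^1.11 + 6.9/2.36e+04] = -1.8 log₁₀[1.46e-06 + 0.000292] = 6.357, so f = 0.02474.
Darcy-Weisbach: ΔP = f(L/D)(ρV²/2) = 0.02474·(24.7/0.088)·(866·1.83²/2) = 0.02474·280.7·1450 = 1.007e+04 Pa.
ΔP = 1.007e+04 Pa = 10.1 kPa.

ΔP ≈ 10.1 kPa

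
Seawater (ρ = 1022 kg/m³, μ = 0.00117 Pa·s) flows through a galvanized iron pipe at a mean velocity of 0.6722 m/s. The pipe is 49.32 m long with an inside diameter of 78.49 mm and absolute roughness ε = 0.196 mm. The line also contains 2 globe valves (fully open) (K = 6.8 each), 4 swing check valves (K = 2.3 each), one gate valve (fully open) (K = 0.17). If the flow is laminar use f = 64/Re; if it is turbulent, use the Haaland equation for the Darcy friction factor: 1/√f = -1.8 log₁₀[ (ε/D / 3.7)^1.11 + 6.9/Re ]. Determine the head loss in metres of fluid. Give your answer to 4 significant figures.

Reynolds number Re = ρVD/μ = 1022 · 0.6722 · 0.07849 / 0.00117 = 4.609e+04.
Re > 4000 → turbulent. Relative roughness ε/D = 0.000196/0.07849 = 0.0025. Haaland: 1/√f = -1.8 log₁₀[(0.0025/3.7)^1.11 + 6.9/4.609e+04] = -1.8 log₁₀[0.000302 + 0.00015] = 6.021, so f = 0.02759.
Total minor-loss coefficient ΣK = 2·6.8 + 4·2.3 + 1·0.17 = 23.
ΔP = [f·L/D + ΣK]·(ρV²/2) = [0.02759·49.32/0.07849 + 23]·(1022·0.6722²/2) = [17.33 + 23]·230.9 = 9306 Pa.
Head loss h_f = ΔP/(ρg) = 9306/(1022·9.81) = 0.9282 m.

h_f ≈ 0.9282 m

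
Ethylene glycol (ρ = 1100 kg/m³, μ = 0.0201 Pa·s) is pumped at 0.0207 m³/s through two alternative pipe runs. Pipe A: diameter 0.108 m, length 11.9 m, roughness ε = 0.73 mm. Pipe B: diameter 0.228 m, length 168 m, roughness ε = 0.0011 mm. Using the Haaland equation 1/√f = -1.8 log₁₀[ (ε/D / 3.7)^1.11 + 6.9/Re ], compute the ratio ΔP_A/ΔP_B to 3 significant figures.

ΔP_A/ΔP_B ≈ 3.22

Pipe A: V = Q/A = 0.0207/0.009161 = 2.26 m/s; Re = 1.336e+04; ε/D = 0.00676; Haaland → f = 0.03814; ΔP_A = f(L/D)(ρV²/2) = 1.18e+04 Pa.
Pipe B: V = Q/A = 0.0207/0.04083 = 0.507 m/s; Re = 6326; ε/D = 4.82e-06; Haaland → f = 0.03517; ΔP_B = f(L/D)(ρV²/2) = 3664 Pa.
ΔP_A/ΔP_B = 1.18e+04/3664 = 3.22.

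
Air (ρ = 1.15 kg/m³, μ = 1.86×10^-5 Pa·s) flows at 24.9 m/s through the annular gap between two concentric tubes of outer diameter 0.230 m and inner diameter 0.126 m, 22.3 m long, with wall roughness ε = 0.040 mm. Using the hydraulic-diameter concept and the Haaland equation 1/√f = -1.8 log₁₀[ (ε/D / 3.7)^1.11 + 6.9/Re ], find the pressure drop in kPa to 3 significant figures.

ΔP ≈ 1.41 kPa

Hydraulic diameter D_h = 4A/P = D_o - D_i = 0.23 - 0.126 = 0.104 m.
Re = ρVD_h/μ = 1.15·24.9·0.104/1.86e-05 = 1.601e+05.
ε/D_h = 4e-05/0.104 = 0.000385; Haaland gives 1/√f = -1.8 log₁₀[3.79e-05+4.31e-05] = 7.365, so f = 0.01844.
ΔP = f(L/D_h)(ρV²/2) = 0.01844·22.3/0.104·356.5 = 1409 Pa.
ΔP = 1.41 kPa.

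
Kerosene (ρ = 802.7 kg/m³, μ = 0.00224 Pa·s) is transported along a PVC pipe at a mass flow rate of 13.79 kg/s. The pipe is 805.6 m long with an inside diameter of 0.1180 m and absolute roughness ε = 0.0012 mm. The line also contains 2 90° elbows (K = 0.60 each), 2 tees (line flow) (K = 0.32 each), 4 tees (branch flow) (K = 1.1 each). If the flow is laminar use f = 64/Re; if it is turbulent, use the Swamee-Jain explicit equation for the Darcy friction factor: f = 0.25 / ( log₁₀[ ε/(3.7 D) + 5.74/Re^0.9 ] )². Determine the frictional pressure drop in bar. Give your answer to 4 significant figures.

ΔP ≈ 1.383 bar

A = πD²/4 = π(0.118)²/4 = 0.01094 m²; mean velocity V = ṁ/(ρA) = 13.79/(802.7 · 0.01094) = 1.571 m/s.
Reynolds number Re = ρVD/μ = 802.7 · 1.571 · 0.118 / 0.00224 = 6.643e+04.
Re > 4000 → turbulent. Relative roughness ε/D = 1.2e-06/0.118 = 1.02e-05. Swamee-Jain: f = 0.25/(log₁₀[1.02e-05/3.7 + 5.74/6.643e+04^0.9])² = 0.25/(log₁₀[2.75e-06 + 0.000262])² = 0.25/(-3.577)² = 0.01954.
Total minor-loss coefficient ΣK = 2·0.6 + 2·0.32 + 4·1.1 = 6.24.
ΔP = [f·L/D + ΣK]·(ρV²/2) = [0.01954·805.6/0.118 + 6.24]·(802.7·1.571²/2) = [133.4 + 6.24]·990.5 = 1.383e+05 Pa.
ΔP = 1.383e+05 Pa = 1.383 bar.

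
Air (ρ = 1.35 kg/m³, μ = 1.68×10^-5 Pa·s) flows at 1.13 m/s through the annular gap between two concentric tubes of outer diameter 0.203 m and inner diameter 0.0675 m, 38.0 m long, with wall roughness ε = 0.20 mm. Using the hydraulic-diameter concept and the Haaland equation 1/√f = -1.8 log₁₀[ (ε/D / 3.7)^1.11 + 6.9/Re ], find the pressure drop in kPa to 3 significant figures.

Hydraulic diameter D_h = 4A/P = D_o - D_i = 0.203 - 0.0675 = 0.1355 m.
Re = ρVD_h/μ = 1.35·1.13·0.1355/1.68e-05 = 1.23e+04.
ε/D_h = 0.0002/0.1355 = 0.00148; Haaland gives 1/√f = -1.8 log₁₀[0.000169+0.000561] = 5.647, so f = 0.03136.
ΔP = f(L/D_h)(ρV²/2) = 0.03136·38/0.1355·0.8619 = 7.581 Pa.
ΔP = 0.00758 kPa.

ΔP ≈ 0.00758 kPa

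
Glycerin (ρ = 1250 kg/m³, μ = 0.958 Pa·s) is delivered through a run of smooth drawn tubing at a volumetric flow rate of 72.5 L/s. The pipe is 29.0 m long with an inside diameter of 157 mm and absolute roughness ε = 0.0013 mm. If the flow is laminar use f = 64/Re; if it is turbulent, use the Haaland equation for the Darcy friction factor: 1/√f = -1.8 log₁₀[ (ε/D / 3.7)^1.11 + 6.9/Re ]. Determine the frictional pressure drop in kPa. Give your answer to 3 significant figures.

Q = 72.5 L/s = 72.5/1000 = 0.0725 m³/s.
Cross-sectional area A = πD²/4 = π(0.157)²/4 = 0.01936 m²; mean velocity V = Q/A = 0.0725/0.01936 = 3.745 m/s.
Reynolds number Re = ρVD/μ = 1250 · 3.745 · 0.157 / 0.958 = 767.2.
Re < 2300 → laminar flow, so f = 64/Re = 64/767.2 = 0.08342 (the turbulent correlation is not needed).
Darcy-Weisbach: ΔP = f(L/D)(ρV²/2) = 0.08342·(29/0.157)·(1250·3.745²/2) = 0.08342·184.7·8766 = 1.351e+05 Pa.
ΔP = 1.351e+05 Pa = 135 kPa.

ΔP ≈ 135 kPa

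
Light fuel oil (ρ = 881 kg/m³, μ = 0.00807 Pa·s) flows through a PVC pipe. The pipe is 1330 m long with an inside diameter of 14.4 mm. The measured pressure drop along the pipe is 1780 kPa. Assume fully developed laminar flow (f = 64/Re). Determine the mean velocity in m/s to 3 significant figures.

For laminar flow, f = 64/Re with Re = ρVD/μ, so Darcy-Weisbach reduces to ΔP = 32μLV/D². Solving for V: V = ΔP·D²/(32μL) = 1.78e+06·(0.0144)²/(32·0.00807·1330) = 1.075 m/s.
Check: Re = ρVD/μ = 881·1.075·0.0144/0.00807 = 1689 < 2300, so the laminar assumption holds.

V ≈ 1.07 m/s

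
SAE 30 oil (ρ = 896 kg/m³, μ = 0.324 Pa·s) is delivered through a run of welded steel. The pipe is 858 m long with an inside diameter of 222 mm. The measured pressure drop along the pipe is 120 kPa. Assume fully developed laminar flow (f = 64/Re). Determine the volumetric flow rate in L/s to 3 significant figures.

For laminar flow, f = 64/Re with Re = ρVD/μ, so Darcy-Weisbach reduces to ΔP = 32μLV/D². Solving for V: V = ΔP·D²/(32μL) = 1.2e+05·(0.222)²/(32·0.324·858) = 0.6648 m/s.
Check: Re = ρVD/μ = 896·0.6648·0.222/0.324 = 408.2 < 2300, so the laminar assumption holds.
Q = V·A = 0.6648·(π/4·0.222²) = 0.02573 m³/s = 25.7 L/s.

Q ≈ 25.7 L/s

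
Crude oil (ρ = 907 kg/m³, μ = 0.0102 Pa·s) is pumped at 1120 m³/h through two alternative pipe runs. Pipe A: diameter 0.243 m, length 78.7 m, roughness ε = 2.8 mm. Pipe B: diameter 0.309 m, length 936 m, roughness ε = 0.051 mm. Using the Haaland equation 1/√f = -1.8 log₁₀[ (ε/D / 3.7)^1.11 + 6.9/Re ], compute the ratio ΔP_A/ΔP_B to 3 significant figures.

ΔP_A/ΔP_B ≈ 0.619

Pipe A: V = Q/A = 0.3111/0.04638 = 6.708 m/s; Re = 1.45e+05; ε/D = 0.0115; Haaland → f = 0.04022; ΔP_A = f(L/D)(ρV²/2) = 2.659e+05 Pa.
Pipe B: V = Q/A = 0.3111/0.07499 = 4.149 m/s; Re = 1.14e+05; ε/D = 0.000165; Haaland → f = 0.01816; ΔP_B = f(L/D)(ρV²/2) = 4.293e+05 Pa.
ΔP_A/ΔP_B = 2.659e+05/4.293e+05 = 0.619.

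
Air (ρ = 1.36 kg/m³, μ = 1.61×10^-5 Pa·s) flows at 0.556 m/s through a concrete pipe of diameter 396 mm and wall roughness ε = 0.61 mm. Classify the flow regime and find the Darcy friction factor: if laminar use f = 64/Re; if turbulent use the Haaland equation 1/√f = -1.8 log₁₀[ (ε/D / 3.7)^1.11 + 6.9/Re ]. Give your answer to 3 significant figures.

f ≈ 0.0290

Re = ρVD/μ = 1.36·0.556·0.396/1.61e-05 = 1.86e+04.
Re > 4000 → turbulent. ε/D = 0.00061/0.396 = 0.00154; Haaland: 1/√f = -1.8 log₁₀[0.000177 + 0.000371] = 5.87, so f = 0.02902.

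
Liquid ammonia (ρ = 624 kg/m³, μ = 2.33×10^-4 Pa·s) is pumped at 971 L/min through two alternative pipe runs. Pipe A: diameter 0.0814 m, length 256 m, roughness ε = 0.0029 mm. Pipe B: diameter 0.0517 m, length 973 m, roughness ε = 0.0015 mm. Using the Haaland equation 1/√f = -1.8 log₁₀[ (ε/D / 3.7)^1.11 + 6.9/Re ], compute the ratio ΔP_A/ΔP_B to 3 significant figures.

ΔP_A/ΔP_B ≈ 0.0292

Pipe A: V = Q/A = 0.01618/0.005204 = 3.11 m/s; Re = 6.779e+05; ε/D = 3.56e-05; Haaland → f = 0.01291; ΔP_A = f(L/D)(ρV²/2) = 1.225e+05 Pa.
Pipe B: V = Q/A = 0.01618/0.002099 = 7.709 m/s; Re = 1.067e+06; ε/D = 2.9e-05; Haaland → f = 0.01203; ΔP_B = f(L/D)(ρV²/2) = 4.199e+06 Pa.
ΔP_A/ΔP_B = 1.225e+05/4.199e+06 = 0.0292.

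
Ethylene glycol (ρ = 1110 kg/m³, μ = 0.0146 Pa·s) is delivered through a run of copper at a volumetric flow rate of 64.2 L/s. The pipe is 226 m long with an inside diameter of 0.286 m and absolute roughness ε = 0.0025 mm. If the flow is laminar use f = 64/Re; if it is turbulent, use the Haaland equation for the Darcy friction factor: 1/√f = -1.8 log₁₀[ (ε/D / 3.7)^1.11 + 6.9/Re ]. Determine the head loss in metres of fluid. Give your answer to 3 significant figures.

h_f ≈ 1.01 m

Q = 64.2 L/s = 64.2/1000 = 0.0642 m³/s.
Cross-sectional area A = πD²/4 = π(0.286)²/4 = 0.06424 m²; mean velocity V = Q/A = 0.0642/0.06424 = 0.9993 m/s.
Reynolds number Re = ρVD/μ = 1110 · 0.9993 · 0.286 / 0.0146 = 2.173e+04.
Re > 4000 → turbulent. Relative roughness ε/D = 2.5e-06/0.286 = 8.74e-06. Haaland: 1/√f = -1.8 log₁₀[(8.74e-06/3.7)^1.11 + 6.9/2.173e+04] = -1.8 log₁₀[5.68e-07 + 0.000318] = 6.295, so f = 0.02523.
Darcy-Weisbach: ΔP = f(L/D)(ρV²/2) = 0.02523·(226/0.286)·(1110·0.9993²/2) = 0.02523·790.2·554.3 = 1.105e+04 Pa.
Head loss h_f = ΔP/(ρg) = 1.105e+04/(1110·9.81) = 1.01 m.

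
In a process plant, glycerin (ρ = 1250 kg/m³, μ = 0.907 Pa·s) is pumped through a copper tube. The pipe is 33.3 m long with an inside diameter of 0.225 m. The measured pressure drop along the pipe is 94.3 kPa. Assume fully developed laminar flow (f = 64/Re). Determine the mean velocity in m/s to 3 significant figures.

For laminar flow, f = 64/Re with Re = ρVD/μ, so Darcy-Weisbach reduces to ΔP = 32μLV/D². Solving for V: V = ΔP·D²/(32μL) = 9.43e+04·(0.225)²/(32·0.907·33.3) = 4.939 m/s.
Check: Re = ρVD/μ = 1250·4.939·0.225/0.907 = 1532 < 2300, so the laminar assumption holds.

V ≈ 4.94 m/s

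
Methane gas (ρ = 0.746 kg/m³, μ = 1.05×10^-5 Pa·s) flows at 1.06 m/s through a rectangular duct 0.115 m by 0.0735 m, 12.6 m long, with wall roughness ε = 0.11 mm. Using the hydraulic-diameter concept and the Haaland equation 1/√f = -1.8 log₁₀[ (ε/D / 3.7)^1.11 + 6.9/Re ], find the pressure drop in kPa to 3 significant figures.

ΔP ≈ 0.00211 kPa

Hydraulic diameter D_h = 4A/P = 4·(0.115·0.0735)/(2·(0.115+0.0735)) = 0.03381/0.377 = 0.08968 m.
Re = ρVD_h/μ = 0.746·1.06·0.08968/1.05e-05 = 6754.
ε/D_h = 0.00011/0.08968 = 0.00123; Haaland gives 1/√f = -1.8 log₁₀[0.000137+0.00102] = 5.285, so f = 0.03581.
ΔP = f(L/D_h)(ρV²/2) = 0.03581·12.6/0.08968·0.4191 = 2.108 Pa.
ΔP = 0.00211 kPa.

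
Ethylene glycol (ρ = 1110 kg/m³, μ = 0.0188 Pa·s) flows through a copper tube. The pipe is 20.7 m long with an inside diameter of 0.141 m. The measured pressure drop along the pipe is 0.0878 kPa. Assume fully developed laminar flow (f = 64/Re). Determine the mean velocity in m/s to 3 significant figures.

V ≈ 0.140 m/s

For laminar flow, f = 64/Re with Re = ρVD/μ, so Darcy-Weisbach reduces to ΔP = 32μLV/D². Solving for V: V = ΔP·D²/(32μL) = 87.8·(0.141)²/(32·0.0188·20.7) = 0.1402 m/s.
Check: Re = ρVD/μ = 1110·0.1402·0.141/0.0188 = 1167 < 2300, so the laminar assumption holds.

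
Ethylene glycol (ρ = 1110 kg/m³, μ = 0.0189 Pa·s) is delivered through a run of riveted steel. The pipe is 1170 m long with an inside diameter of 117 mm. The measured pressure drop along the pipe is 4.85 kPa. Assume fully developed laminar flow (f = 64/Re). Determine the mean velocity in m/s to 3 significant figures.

V ≈ 0.0938 m/s

For laminar flow, f = 64/Re with Re = ρVD/μ, so Darcy-Weisbach reduces to ΔP = 32μLV/D². Solving for V: V = ΔP·D²/(32μL) = 4850·(0.117)²/(32·0.0189·1170) = 0.09382 m/s.
Check: Re = ρVD/μ = 1110·0.09382·0.117/0.0189 = 644.7 < 2300, so the laminar assumption holds.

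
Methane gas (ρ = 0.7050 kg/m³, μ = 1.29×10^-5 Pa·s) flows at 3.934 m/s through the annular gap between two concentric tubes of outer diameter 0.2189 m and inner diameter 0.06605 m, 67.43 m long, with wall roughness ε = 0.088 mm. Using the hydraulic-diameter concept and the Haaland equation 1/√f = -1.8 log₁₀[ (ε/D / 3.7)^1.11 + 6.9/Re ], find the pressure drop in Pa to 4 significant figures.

ΔP ≈ 58.29 Pa

Hydraulic diameter D_h = 4A/P = D_o - D_i = 0.2189 - 0.06605 = 0.1529 m.
Re = ρVD_h/μ = 0.705·3.934·0.1529/1.29e-05 = 3.286e+04.
ε/D_h = 8.8e-05/0.1529 = 0.000576; Haaland gives 1/√f = -1.8 log₁₀[5.93e-05+0.00021] = 6.426, so f = 0.02422.
ΔP = f(L/D_h)(ρV²/2) = 0.02422·67.43/0.1529·5.455 = 58.29 Pa.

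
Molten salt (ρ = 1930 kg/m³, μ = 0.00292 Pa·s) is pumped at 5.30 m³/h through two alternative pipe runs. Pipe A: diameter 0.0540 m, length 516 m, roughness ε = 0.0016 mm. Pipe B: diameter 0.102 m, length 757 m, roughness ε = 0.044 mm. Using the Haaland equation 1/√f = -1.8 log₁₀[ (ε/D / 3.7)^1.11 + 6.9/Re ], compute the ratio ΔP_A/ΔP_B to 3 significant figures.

ΔP_A/ΔP_B ≈ 13.7

Pipe A: V = Q/A = 0.001472/0.00229 = 0.6428 m/s; Re = 2.294e+04; ε/D = 2.96e-05; Haaland → f = 0.02493; ΔP_A = f(L/D)(ρV²/2) = 9.499e+04 Pa.
Pipe B: V = Q/A = 0.001472/0.008171 = 0.1802 m/s; Re = 1.215e+04; ε/D = 0.000431; Haaland → f = 0.02988; ΔP_B = f(L/D)(ρV²/2) = 6947 Pa.
ΔP_A/ΔP_B = 9.499e+04/6947 = 13.7.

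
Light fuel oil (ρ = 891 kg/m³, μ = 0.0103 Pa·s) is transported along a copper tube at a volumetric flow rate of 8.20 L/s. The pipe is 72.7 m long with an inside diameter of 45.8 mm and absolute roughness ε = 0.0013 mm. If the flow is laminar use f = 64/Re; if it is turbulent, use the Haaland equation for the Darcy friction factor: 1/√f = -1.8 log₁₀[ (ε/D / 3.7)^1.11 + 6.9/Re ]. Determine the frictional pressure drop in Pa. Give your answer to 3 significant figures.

ΔP ≈ 453000 Pa

Q = 8.20 L/s = 8.20/1000 = 0.0082 m³/s.
Cross-sectional area A = πD²/4 = π(0.0458)²/4 = 0.001647 m²; mean velocity V = Q/A = 0.0082/0.001647 = 4.977 m/s.
Reynolds number Re = ρVD/μ = 891 · 4.977 · 0.0458 / 0.0103 = 1.972e+04.
Re > 4000 → turbulent. Relative roughness ε/D = 1.3e-06/0.0458 = 2.84e-05. Haaland: 1/√f = -1.8 log₁₀[(2.84e-05/3.7)^1.11 + 6.9/1.972e+04] = -1.8 log₁₀[2.1e-06 + 0.00035] = 6.216, so f = 0.02588.
Darcy-Weisbach: ΔP = f(L/D)(ρV²/2) = 0.02588·(72.7/0.0458)·(891·4.977²/2) = 0.02588·1587·1.104e+04 = 4.534e+05 Pa.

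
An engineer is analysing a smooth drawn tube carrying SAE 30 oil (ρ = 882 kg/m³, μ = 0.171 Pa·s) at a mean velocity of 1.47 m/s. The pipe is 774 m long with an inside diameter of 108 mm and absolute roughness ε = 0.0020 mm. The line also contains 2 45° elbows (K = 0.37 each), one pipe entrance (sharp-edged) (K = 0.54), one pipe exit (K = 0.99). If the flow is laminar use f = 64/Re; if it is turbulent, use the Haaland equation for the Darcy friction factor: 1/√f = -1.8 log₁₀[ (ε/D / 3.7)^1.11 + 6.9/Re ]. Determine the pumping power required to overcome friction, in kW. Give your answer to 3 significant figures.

P ≈ 7.22 kW

Reynolds number Re = ρVD/μ = 882 · 1.47 · 0.108 / 0.171 = 818.9.
Re < 2300 → laminar flow, so f = 64/Re = 64/818.9 = 0.07816 (the turbulent correlation is not needed).
Total minor-loss coefficient ΣK = 2·0.37 + 1·0.54 + 1·0.99 = 2.27.
ΔP = [f·L/D + ΣK]·(ρV²/2) = [0.07816·774/0.108 + 2.27]·(882·1.47²/2) = [560.1 + 2.27]·953 = 5.359e+05 Pa.
Q = V·A = 1.47·0.009161 = 0.01347 m³/s.
Pumping power P = QΔP = 0.01347·5.359e+05 = 7217 W = 7.22 kW.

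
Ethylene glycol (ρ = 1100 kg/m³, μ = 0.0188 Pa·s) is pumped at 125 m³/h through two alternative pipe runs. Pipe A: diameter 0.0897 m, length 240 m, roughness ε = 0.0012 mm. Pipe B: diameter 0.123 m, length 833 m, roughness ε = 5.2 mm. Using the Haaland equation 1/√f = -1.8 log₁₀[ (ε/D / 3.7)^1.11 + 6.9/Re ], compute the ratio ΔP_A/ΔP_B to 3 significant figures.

Pipe A: V = Q/A = 0.03472/0.006319 = 5.495 m/s; Re = 2.884e+04; ε/D = 1.34e-05; Haaland → f = 0.02356; ΔP_A = f(L/D)(ρV²/2) = 1.047e+06 Pa.
Pipe B: V = Q/A = 0.03472/0.01188 = 2.922 m/s; Re = 2.103e+04; ε/D = 0.0423; Haaland → f = 0.06766; ΔP_B = f(L/D)(ρV²/2) = 2.152e+06 Pa.
ΔP_A/ΔP_B = 1.047e+06/2.152e+06 = 0.486.

ΔP_A/ΔP_B ≈ 0.486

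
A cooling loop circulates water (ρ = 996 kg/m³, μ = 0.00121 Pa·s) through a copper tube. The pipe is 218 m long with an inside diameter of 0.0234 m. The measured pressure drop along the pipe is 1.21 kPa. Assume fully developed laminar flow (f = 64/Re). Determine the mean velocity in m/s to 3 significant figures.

V ≈ 0.0785 m/s

For laminar flow, f = 64/Re with Re = ρVD/μ, so Darcy-Weisbach reduces to ΔP = 32μLV/D². Solving for V: V = ΔP·D²/(32μL) = 1210·(0.0234)²/(32·0.00121·218) = 0.07849 m/s.
Check: Re = ρVD/μ = 996·0.07849·0.0234/0.00121 = 1512 < 2300, so the laminar assumption holds.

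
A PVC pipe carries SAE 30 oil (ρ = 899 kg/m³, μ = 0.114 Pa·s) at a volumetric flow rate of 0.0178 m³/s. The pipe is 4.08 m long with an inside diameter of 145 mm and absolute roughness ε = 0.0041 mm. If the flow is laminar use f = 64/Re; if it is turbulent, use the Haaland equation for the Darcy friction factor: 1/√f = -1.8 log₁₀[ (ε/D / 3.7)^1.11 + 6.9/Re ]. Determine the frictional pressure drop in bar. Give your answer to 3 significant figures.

Cross-sectional area A = πD²/4 = π(0.145)²/4 = 0.01651 m²; mean velocity V = Q/A = 0.0178/0.01651 = 1.078 m/s.
Reynolds number Re = ρVD/μ = 899 · 1.078 · 0.145 / 0.114 = 1233.
Re < 2300 → laminar flow, so f = 64/Re = 64/1233 = 0.05192 (the turbulent correlation is not needed).
Darcy-Weisbach: ΔP = f(L/D)(ρV²/2) = 0.05192·(4.08/0.145)·(899·1.078²/2) = 0.05192·28.14·522.3 = 763.1 Pa.
ΔP = 763.1 Pa = 0.00763 bar.

ΔP ≈ 0.00763 bar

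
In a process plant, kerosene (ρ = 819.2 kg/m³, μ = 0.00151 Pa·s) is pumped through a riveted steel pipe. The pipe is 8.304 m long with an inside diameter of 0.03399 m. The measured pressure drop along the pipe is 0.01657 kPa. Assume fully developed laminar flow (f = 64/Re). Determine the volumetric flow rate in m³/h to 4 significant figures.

For laminar flow, f = 64/Re with Re = ρVD/μ, so Darcy-Weisbach reduces to ΔP = 32μLV/D². Solving for V: V = ΔP·D²/(32μL) = 16.57·(0.03399)²/(32·0.00151·8.304) = 0.04771 m/s.
Check: Re = ρVD/μ = 819.2·0.04771·0.03399/0.00151 = 879.8 < 2300, so the laminar assumption holds.
Q = V·A = 0.04771·(π/4·0.03399²) = 4.329e-05 m³/s = 0.1558 m³/h.

Q ≈ 0.1558 m³/h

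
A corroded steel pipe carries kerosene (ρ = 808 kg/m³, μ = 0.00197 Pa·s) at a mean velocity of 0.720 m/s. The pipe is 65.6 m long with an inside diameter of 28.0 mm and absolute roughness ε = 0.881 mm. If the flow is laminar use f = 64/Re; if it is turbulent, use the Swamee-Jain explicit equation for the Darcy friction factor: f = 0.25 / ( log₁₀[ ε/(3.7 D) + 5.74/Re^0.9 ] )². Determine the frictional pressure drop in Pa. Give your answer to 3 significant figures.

ΔP ≈ 31000 Pa

Reynolds number Re = ρVD/μ = 808 · 0.72 · 0.028 / 0.00197 = 8269.
Re > 4000 → turbulent. Relative roughness ε/D = 0.000881/0.028 = 0.0315. Swamee-Jain: f = 0.25/(log₁₀[0.0315/3.7 + 5.74/8269^0.9])² = 0.25/(log₁₀[0.0085 + 0.00171])² = 0.25/(-1.991)² = 0.06308.
Darcy-Weisbach: ΔP = f(L/D)(ρV²/2) = 0.06308·(65.6/0.028)·(808·0.72²/2) = 0.06308·2343·209.4 = 3.095e+04 Pa.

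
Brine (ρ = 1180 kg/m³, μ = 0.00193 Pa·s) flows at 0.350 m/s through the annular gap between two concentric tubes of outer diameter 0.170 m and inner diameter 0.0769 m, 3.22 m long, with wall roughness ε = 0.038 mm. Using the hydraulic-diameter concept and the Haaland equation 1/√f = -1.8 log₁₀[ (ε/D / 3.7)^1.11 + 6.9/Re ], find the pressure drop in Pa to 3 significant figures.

Hydraulic diameter D_h = 4A/P = D_o - D_i = 0.17 - 0.0769 = 0.0931 m.
Re = ρVD_h/μ = 1180·0.35·0.0931/0.00193 = 1.992e+04.
ε/D_h = 3.8e-05/0.0931 = 0.000408; Haaland gives 1/√f = -1.8 log₁₀[4.05e-05+0.000346] = 6.142, so f = 0.0265.
ΔP = f(L/D_h)(ρV²/2) = 0.0265·3.22/0.0931·72.27 = 66.25 Pa.

ΔP ≈ 66.3 Pa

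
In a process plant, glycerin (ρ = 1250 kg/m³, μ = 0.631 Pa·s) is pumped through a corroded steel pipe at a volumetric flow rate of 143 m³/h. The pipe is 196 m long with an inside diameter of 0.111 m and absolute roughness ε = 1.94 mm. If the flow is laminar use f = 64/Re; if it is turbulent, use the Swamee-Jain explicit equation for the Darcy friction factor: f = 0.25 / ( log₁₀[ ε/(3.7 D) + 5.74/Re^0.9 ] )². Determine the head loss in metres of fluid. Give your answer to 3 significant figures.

h_f ≈ 108 m

Q = 143 m³/h = 143/3600 = 0.03972 m³/s.
Cross-sectional area A = πD²/4 = π(0.111)²/4 = 0.009677 m²; mean velocity V = Q/A = 0.03972/0.009677 = 4.105 m/s.
Reynolds number Re = ρVD/μ = 1250 · 4.105 · 0.111 / 0.631 = 902.6.
Re < 2300 → laminar flow, so f = 64/Re = 64/902.6 = 0.07091 (the turbulent correlation is not needed).
Darcy-Weisbach: ΔP = f(L/D)(ρV²/2) = 0.07091·(196/0.111)·(1250·4.105²/2) = 0.07091·1766·1.053e+04 = 1.319e+06 Pa.
Head loss h_f = ΔP/(ρg) = 1.319e+06/(1250·9.81) = 108 m.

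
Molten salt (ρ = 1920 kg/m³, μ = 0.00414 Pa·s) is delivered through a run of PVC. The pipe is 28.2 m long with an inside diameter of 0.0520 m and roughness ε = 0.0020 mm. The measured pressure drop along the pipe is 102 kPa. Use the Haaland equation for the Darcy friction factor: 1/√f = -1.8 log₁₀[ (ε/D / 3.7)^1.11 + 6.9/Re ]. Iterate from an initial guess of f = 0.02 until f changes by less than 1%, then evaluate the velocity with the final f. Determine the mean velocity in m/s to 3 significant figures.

V ≈ 3.22 m/s

Rearranging Darcy-Weisbach: V = √(2·ΔP·D/(f·L·ρ)). With ε/D = 2e-06/0.052 = 3.85e-05, iterate starting from f = 0.02:
  f = 0.02 → V = √(2·1.02e+05·0.052/(0.02·28.2·1920)) = 3.13 m/s; Re = ρVD/μ = 7.548e+04; f → 0.01905
  f = 0.01905 → V = 3.207 m/s; Re = 7.734e+04; f → 0.01895
Converged (Δf/f < 1%). With the final f = 0.01895: V = √(2·1.02e+05·0.052/(0.01895·28.2·1920)) = 3.215 m/s.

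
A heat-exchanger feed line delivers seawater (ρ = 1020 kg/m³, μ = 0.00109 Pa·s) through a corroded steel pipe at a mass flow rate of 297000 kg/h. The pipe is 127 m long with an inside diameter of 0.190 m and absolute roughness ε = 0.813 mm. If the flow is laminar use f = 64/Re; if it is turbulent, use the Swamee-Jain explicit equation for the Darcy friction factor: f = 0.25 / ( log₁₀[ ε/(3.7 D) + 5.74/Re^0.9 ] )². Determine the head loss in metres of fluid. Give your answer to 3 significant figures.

h_f ≈ 8.12 m

ṁ = 297000 kg/h = 297000/3600 = 82.5 kg/s.
A = πD²/4 = π(0.19)²/4 = 0.02835 m²; mean velocity V = ṁ/(ρA) = 82.5/(1020 · 0.02835) = 2.853 m/s.
Reynolds number Re = ρVD/μ = 1020 · 2.853 · 0.19 / 0.00109 = 5.072e+05.
Re > 4000 → turbulent. Relative roughness ε/D = 0.000813/0.19 = 0.00428. Swamee-Jain: f = 0.25/(log₁₀[0.00428/3.7 + 5.74/5.072e+05^0.9])² = 0.25/(log₁₀[0.00116 + 4.21e-05])² = 0.25/(-2.921)² = 0.02929.
Darcy-Weisbach: ΔP = f(L/D)(ρV²/2) = 0.02929·(127/0.19)·(1020·2.853²/2) = 0.02929·668.4·4150 = 8.127e+04 Pa.
Head loss h_f = ΔP/(ρg) = 8.127e+04/(1020·9.81) = 8.12 m.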